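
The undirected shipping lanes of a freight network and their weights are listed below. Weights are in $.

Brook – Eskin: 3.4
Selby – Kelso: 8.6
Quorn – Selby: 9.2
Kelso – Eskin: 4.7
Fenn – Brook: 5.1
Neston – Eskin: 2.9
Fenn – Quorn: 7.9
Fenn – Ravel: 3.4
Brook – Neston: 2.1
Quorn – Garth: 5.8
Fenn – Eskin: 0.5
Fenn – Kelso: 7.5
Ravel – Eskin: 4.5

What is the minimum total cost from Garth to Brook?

Compare a few routes:
Garth → Quorn → Fenn → Brook: 5.8+7.9+5.1 = 18.8
Garth → Quorn → Fenn → Eskin → Brook: 5.8+7.9+0.5+3.4 = 17.6
The minimum is $17.6 via Garth → Quorn → Fenn → Eskin → Brook.

$17.6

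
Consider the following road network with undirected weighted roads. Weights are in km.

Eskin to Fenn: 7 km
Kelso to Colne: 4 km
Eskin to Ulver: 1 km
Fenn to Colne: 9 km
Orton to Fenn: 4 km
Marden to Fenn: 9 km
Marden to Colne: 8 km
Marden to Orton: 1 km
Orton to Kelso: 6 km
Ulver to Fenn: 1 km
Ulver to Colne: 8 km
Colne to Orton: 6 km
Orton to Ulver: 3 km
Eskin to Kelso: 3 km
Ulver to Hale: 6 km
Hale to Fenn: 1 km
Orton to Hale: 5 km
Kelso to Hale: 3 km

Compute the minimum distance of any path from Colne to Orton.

6 km

Enumerating some paths:
Colne–Marden–Orton: 8+1 = 9
Colne–Kelso–Orton: 4+6 = 10
Colne–Orton: 6 = 6
Cheapest is Colne–Orton at 6 km.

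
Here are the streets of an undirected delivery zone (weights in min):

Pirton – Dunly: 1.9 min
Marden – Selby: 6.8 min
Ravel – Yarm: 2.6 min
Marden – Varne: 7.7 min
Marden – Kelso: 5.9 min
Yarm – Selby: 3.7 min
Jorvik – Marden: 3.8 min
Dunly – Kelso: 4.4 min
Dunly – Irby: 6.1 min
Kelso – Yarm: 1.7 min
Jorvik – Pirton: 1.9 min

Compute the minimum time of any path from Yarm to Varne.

15.3 min

Settle nodes by increasing distance from Yarm:
Yarm: 0
Kelso: 1.7  (via Yarm)
Ravel: 2.6  (via Yarm)
Selby: 3.7  (via Yarm)
Dunly: 6.1  (via Kelso)
Marden: 7.6  (via Kelso)
Pirton: 8  (via Dunly)
Jorvik: 9.9  (via Pirton)
Irby: 12.2  (via Dunly)
Varne: 15.3  (via Marden)
Shortest route: Yarm–Kelso–Marden–Varne = 15.3 min.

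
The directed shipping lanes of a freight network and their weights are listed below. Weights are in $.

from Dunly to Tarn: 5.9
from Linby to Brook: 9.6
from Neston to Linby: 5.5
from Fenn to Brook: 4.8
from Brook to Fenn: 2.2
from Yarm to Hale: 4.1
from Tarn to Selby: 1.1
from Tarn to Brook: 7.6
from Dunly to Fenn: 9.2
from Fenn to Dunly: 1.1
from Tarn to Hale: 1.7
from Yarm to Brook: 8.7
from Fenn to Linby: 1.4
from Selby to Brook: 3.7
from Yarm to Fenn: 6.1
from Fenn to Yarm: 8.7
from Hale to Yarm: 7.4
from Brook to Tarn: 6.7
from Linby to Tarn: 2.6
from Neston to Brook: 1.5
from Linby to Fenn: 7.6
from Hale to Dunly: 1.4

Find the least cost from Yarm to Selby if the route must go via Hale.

Best Yarm to Hale: Yarm–Hale costing 4.1
Best Hale to Selby: Hale–Dunly–Tarn–Selby costing 8.4
Total via Hale: 4.1 + 8.4 = $12.5.

$12.5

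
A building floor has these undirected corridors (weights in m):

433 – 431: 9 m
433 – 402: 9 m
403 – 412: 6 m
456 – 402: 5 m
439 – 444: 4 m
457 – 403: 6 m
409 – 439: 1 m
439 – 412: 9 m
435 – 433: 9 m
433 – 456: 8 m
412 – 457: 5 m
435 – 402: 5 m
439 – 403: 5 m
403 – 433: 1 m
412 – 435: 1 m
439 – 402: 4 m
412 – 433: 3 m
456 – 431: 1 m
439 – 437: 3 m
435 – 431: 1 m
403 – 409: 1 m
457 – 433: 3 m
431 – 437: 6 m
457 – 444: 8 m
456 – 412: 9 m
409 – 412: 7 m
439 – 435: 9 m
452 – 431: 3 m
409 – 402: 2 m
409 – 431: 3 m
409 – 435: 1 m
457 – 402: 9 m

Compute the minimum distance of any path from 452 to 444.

Candidate routes:
452–431–435–409–439–444: 3+1+1+1+4 = 10
452–431–409–439–444: 3+3+1+4 = 11
Cheapest is 452–431–435–409–439–444 at 10 m.

10 m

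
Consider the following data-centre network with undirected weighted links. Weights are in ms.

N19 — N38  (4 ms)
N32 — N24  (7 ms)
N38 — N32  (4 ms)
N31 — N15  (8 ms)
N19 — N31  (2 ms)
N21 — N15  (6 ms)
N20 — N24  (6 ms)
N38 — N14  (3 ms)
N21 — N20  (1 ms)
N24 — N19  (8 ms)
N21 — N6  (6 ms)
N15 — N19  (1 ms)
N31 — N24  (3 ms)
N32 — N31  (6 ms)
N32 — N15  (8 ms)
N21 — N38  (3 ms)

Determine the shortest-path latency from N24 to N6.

13 ms

Enumerating some paths:
N24 - N32 - N38 - N21 - N6: 7+4+3+6 = 20
N24 - N31 - N19 - N15 - N21 - N6: 3+2+1+6+6 = 18
N24 - N31 - N19 - N38 - N21 - N6: 3+2+4+3+6 = 18
N24 - N20 - N21 - N6: 6+1+6 = 13
The minimum is 13 ms via N24 - N20 - N21 - N6.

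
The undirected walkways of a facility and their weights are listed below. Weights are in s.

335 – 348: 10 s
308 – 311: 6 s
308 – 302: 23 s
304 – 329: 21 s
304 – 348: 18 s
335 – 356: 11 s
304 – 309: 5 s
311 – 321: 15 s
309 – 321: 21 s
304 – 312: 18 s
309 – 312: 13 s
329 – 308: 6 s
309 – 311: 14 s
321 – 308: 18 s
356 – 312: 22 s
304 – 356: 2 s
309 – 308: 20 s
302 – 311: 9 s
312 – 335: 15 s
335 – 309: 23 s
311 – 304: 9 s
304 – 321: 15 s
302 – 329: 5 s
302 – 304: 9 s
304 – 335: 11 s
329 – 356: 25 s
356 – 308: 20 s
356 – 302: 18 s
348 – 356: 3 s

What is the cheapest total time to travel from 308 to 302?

Candidate routes:
308 → 302: 23 = 23
308 → 311 → 302: 6+9 = 15
308 → 329 → 302: 6+5 = 11
Cheapest is 308 → 329 → 302 at 11 s.

11 s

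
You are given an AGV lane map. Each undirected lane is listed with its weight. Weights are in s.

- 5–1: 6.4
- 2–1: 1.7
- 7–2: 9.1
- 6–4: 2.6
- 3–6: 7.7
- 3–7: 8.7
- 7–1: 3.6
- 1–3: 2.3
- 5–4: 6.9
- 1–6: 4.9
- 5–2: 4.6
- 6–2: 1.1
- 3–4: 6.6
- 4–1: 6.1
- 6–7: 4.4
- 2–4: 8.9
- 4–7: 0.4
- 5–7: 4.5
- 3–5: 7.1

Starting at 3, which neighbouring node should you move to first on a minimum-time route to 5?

Compare a few routes:
3–5: 7.1 = 7.1
3–1–5: 2.3+6.4 = 8.7
3–1–2–5: 2.3+1.7+4.6 = 8.6
The minimum is 7.1 s via 3–5.
So from 3 the first move is to 5.

5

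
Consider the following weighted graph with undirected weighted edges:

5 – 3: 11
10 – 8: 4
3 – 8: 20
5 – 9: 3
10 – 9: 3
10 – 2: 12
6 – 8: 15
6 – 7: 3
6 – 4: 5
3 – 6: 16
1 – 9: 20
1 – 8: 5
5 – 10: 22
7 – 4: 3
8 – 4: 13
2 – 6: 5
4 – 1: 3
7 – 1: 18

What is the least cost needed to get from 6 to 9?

Candidate routes:
6–7–4–1–8–10–9: 3+3+3+5+4+3 = 21
6–2–10–9: 5+12+3 = 20
6–8–10–9: 15+4+3 = 22
6–4–8–10–9: 5+13+4+3 = 25
The minimum is 20 via 6–2–10–9.

20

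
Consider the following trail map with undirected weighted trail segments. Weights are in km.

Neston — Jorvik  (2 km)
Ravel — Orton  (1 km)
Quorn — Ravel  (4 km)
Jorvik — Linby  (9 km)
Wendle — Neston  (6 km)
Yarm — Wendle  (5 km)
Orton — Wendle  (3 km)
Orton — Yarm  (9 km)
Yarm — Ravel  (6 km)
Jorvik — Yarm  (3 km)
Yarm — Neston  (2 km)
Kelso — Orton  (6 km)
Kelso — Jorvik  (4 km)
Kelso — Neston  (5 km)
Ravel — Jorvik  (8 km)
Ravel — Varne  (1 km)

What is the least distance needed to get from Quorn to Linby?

Enumerating some paths:
Quorn–Ravel–Jorvik–Linby: 4+8+9 = 21
Quorn–Ravel–Yarm–Jorvik–Linby: 4+6+3+9 = 22
The minimum is 21 km via Quorn–Ravel–Jorvik–Linby.

21 km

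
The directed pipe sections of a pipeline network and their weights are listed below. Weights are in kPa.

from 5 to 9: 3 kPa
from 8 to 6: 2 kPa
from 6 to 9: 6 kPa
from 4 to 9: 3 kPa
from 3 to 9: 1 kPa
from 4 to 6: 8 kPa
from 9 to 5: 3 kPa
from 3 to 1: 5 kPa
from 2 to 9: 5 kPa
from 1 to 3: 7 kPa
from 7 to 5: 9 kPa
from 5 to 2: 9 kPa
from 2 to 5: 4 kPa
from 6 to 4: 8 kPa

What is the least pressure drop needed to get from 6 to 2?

18 kPa

Enumerating some paths:
6–9–5–2: 6+3+9 = 18
6–4–9–5–2: 8+3+3+9 = 23
Cheapest is 6–9–5–2 at 18 kPa.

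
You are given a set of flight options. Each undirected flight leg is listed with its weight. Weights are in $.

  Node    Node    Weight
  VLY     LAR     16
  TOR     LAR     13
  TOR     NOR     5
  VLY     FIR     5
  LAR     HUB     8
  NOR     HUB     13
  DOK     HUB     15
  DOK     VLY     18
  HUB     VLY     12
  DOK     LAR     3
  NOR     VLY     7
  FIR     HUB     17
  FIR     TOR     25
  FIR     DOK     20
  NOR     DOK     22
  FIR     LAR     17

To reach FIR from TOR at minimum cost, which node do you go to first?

Enumerating some paths:
TOR → NOR → VLY → FIR: 5+7+5 = 17
TOR → FIR: 25 = 25
The minimum is $17 via TOR → NOR → VLY → FIR.
So from TOR the first move is to NOR.

NOR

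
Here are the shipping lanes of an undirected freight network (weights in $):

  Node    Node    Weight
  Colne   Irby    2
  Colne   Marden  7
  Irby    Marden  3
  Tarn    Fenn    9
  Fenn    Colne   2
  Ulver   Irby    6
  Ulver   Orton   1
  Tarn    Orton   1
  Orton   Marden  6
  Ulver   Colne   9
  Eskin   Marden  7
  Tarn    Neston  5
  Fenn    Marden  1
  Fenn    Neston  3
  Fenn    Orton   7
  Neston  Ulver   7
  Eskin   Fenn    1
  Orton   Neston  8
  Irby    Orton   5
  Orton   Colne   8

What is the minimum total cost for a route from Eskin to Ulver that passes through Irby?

$11

Shortest Eskin→Irby: Eskin → Fenn → Marden → Irby = 5
Shortest Irby→Ulver: Irby → Ulver = 6
Total via Irby: 5 + 6 = $11.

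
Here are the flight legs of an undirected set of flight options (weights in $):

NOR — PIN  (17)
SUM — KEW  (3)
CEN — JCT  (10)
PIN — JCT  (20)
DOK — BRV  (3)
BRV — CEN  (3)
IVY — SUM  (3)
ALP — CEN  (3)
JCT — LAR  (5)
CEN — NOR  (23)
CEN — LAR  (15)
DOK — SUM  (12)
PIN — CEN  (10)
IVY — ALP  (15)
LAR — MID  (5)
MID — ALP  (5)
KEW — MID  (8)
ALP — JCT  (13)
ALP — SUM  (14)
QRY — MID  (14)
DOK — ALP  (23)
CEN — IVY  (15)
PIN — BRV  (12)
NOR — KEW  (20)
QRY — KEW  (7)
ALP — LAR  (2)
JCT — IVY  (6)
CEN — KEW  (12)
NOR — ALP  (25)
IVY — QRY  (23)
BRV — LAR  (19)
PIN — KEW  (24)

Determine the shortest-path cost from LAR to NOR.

$27

Candidate routes:
LAR → ALP → NOR: 2+25 = 27
LAR → ALP → CEN → NOR: 2+3+23 = 28
Cheapest is LAR → ALP → NOR at $27.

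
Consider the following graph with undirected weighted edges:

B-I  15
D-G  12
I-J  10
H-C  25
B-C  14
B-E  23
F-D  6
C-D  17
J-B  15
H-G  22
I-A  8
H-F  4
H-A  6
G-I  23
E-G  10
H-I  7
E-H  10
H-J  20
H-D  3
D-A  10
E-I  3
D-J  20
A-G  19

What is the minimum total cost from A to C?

26

Settle nodes by increasing distance from A:
A: 0
H: 6  (via A)
I: 8  (via A)
D: 9  (via H)
F: 10  (via H)
E: 11  (via I)
J: 18  (via I)
G: 19  (via A)
B: 23  (via I)
C: 26  (via D)
Shortest route: A → H → D → C = 26.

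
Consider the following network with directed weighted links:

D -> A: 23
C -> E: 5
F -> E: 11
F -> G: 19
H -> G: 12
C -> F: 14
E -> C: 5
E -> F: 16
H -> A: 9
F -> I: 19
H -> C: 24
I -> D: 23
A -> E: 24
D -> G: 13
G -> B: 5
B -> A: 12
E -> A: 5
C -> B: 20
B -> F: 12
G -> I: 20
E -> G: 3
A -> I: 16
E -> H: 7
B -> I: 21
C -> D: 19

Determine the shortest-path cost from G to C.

33

Shortest distances from G:
G: 0
B: 5  (via G)
A: 17  (via B)
F: 17  (via B)
I: 20  (via G)
E: 28  (via F)
C: 33  (via E)
Shortest route: G → B → F → E → C = 33.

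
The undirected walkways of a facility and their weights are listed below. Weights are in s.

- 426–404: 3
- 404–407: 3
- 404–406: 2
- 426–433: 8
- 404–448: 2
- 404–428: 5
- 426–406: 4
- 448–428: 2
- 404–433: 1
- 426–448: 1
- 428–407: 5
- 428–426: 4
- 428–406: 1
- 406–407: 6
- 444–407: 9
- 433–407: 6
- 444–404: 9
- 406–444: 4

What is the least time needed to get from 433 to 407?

Running Dijkstra from 433:
433: 0
404: 1  (via 433)
448: 3  (via 404)
406: 3  (via 404)
428: 4  (via 406)
407: 4  (via 404)
Shortest route: 433–404–407 = 4 s.

4 s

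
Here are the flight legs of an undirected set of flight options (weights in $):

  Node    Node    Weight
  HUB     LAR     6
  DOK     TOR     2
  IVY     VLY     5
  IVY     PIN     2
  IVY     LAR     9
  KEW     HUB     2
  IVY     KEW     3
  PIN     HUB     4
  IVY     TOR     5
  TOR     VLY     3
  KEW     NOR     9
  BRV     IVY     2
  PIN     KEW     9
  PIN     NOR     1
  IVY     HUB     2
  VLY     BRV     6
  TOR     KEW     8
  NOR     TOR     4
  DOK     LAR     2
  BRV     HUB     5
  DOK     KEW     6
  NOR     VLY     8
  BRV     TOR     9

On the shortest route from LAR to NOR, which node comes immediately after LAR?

Candidate routes:
LAR–DOK–TOR–NOR: 2+2+4 = 8
LAR–HUB–IVY–PIN–NOR: 6+2+2+1 = 11
LAR–HUB–PIN–NOR: 6+4+1 = 11
The minimum is $8 via LAR–DOK–TOR–NOR.
So from LAR the first move is to DOK.

DOK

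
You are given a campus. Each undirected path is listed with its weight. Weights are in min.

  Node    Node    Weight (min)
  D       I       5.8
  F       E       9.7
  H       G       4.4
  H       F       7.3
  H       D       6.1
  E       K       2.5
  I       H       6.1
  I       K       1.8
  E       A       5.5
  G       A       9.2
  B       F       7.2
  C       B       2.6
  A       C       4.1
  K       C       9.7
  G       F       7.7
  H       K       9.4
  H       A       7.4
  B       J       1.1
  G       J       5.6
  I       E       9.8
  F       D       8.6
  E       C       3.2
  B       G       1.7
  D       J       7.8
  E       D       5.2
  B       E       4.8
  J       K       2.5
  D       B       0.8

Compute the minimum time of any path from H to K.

7.9 min

Running Dijkstra from H:
H: 0
G: 4.4  (via H)
B: 6.1  (via G)
D: 6.1  (via H)
I: 6.1  (via H)
J: 7.2  (via B)
F: 7.3  (via H)
A: 7.4  (via H)
K: 7.9  (via I)
Shortest route: H–I–K = 7.9 min.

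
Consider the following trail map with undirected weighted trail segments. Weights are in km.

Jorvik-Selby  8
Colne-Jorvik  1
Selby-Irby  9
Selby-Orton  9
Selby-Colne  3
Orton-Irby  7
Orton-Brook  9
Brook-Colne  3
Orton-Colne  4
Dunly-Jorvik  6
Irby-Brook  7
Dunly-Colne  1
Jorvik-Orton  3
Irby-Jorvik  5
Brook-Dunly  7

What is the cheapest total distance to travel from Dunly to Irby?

Candidate routes:
Dunly - Colne - Brook - Irby: 1+3+7 = 11
Dunly - Colne - Jorvik - Irby: 1+1+5 = 7
Dunly - Jorvik - Irby: 6+5 = 11
Dunly - Colne - Jorvik - Orton - Irby: 1+1+3+7 = 12
The minimum is 7 km via Dunly - Colne - Jorvik - Irby.

7 km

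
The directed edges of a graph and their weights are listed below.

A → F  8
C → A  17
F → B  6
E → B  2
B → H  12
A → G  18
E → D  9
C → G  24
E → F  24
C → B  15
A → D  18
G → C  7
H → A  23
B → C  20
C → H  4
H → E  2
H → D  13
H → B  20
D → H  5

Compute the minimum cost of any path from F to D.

29

Enumerating some paths:
F - B - H - D: 6+12+13 = 31
F - B - C - H - E - D: 6+20+4+2+9 = 41
F - B - H - E - D: 6+12+2+9 = 29
F - B - C - H - D: 6+20+4+13 = 43
Cheapest is F - B - H - E - D at 29.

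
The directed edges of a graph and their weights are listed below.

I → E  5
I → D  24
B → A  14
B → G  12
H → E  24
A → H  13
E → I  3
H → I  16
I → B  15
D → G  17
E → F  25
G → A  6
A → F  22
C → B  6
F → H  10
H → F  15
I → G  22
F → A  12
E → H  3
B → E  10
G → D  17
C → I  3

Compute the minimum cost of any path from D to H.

36

Compare a few routes:
D–G–A–H: 17+6+13 = 36
D–G–A–F–H: 17+6+22+10 = 55
Cheapest is D–G–A–H at 36.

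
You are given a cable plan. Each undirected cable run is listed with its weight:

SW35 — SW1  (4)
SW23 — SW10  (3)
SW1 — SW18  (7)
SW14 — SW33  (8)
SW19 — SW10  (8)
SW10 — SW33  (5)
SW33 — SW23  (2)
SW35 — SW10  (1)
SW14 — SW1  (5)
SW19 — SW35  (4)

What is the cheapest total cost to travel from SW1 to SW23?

Compare a few routes:
SW1 → SW35 → SW19 → SW10 → SW23: 4+4+8+3 = 19
SW1 → SW35 → SW10 → SW33 → SW23: 4+1+5+2 = 12
SW1 → SW35 → SW10 → SW23: 4+1+3 = 8
SW1 → SW14 → SW33 → SW23: 5+8+2 = 15
Cheapest is SW1 → SW35 → SW10 → SW23 at 8.

8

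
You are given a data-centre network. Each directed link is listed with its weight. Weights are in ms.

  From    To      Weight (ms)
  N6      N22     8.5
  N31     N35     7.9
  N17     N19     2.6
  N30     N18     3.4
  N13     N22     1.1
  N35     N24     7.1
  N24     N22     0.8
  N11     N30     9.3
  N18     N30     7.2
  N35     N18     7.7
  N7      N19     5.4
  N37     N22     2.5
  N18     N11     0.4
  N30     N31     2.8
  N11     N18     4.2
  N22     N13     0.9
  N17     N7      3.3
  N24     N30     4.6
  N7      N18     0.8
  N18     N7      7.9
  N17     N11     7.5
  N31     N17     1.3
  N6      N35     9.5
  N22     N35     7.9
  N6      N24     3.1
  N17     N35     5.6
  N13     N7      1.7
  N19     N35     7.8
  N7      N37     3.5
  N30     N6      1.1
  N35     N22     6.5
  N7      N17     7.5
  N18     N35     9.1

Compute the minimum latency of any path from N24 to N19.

8.8 ms

Candidate routes:
N24–N30–N31–N17–N19: 4.6+2.8+1.3+2.6 = 11.3
N24–N22–N13–N7–N19: 0.8+0.9+1.7+5.4 = 8.8
The minimum is 8.8 ms via N24–N22–N13–N7–N19.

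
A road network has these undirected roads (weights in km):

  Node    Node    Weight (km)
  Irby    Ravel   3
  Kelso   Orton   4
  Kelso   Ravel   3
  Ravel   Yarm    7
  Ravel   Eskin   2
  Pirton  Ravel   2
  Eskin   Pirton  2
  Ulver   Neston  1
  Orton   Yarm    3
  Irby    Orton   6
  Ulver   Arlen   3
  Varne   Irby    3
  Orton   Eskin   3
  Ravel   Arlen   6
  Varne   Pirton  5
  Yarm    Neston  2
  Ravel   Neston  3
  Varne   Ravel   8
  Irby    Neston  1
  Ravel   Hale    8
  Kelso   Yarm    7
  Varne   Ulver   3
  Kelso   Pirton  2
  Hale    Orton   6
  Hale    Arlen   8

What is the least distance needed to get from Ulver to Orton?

6 km

Enumerating some paths:
Ulver - Neston - Irby - Orton: 1+1+6 = 8
Ulver - Neston - Yarm - Orton: 1+2+3 = 6
Ulver - Neston - Ravel - Eskin - Orton: 1+3+2+3 = 9
Cheapest is Ulver - Neston - Yarm - Orton at 6 km.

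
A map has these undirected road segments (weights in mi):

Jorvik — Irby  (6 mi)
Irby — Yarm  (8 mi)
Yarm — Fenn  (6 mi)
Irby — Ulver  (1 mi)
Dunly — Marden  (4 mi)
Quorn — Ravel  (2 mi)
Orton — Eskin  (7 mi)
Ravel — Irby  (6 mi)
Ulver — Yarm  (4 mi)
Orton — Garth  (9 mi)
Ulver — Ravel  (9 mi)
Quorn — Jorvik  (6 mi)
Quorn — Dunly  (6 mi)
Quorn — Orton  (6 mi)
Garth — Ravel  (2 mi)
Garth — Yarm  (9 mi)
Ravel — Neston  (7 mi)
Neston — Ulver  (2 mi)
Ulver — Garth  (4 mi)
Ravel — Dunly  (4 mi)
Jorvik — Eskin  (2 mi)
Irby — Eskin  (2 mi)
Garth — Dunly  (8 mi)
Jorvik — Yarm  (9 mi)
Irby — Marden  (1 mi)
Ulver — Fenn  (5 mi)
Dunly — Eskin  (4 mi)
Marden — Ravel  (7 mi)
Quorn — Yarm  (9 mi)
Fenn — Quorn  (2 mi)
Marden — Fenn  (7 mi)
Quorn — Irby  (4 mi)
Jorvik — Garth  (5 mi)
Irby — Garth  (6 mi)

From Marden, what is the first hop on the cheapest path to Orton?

Irby

Compare a few routes:
Marden → Irby → Quorn → Orton: 1+4+6 = 11
Marden → Ravel → Quorn → Orton: 7+2+6 = 15
Marden → Irby → Eskin → Orton: 1+2+7 = 10
Marden → Fenn → Quorn → Orton: 7+2+6 = 15
The minimum is 10 mi via Marden → Irby → Eskin → Orton.
So from Marden the first move is to Irby.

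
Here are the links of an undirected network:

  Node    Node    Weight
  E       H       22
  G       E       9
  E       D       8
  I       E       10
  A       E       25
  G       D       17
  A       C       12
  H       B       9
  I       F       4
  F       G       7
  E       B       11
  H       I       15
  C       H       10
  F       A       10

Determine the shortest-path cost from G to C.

29

Settle nodes by increasing distance from G:
G: 0
F: 7  (via G)
E: 9  (via G)
I: 11  (via F)
A: 17  (via F)
D: 17  (via G)
B: 20  (via E)
H: 26  (via I)
C: 29  (via A)
Shortest route: G–F–A–C = 29.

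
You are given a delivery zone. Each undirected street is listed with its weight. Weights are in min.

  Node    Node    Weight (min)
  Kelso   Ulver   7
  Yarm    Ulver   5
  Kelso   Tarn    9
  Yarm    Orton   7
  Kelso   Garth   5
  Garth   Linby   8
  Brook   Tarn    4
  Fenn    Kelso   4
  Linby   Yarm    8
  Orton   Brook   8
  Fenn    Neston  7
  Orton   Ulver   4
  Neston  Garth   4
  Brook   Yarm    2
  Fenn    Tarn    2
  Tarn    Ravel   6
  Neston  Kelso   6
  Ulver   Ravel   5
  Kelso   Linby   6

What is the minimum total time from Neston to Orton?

17 min

Settle nodes by increasing distance from Neston:
Neston: 0
Garth: 4  (via Neston)
Kelso: 6  (via Neston)
Fenn: 7  (via Neston)
Tarn: 9  (via Fenn)
Linby: 12  (via Garth)
Brook: 13  (via Tarn)
Ulver: 13  (via Kelso)
Ravel: 15  (via Tarn)
Yarm: 15  (via Brook)
Orton: 17  (via Ulver)
Shortest route: Neston → Kelso → Ulver → Orton = 17 min.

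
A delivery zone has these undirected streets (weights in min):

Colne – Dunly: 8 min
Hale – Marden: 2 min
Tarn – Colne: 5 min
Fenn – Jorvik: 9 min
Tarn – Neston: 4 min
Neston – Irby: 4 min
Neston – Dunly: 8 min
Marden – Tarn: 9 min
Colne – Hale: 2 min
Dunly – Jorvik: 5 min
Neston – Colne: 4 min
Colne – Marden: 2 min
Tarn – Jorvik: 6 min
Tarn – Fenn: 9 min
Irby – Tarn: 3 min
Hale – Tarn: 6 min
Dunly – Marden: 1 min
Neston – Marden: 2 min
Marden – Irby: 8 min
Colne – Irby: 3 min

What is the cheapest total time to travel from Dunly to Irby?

6 min

Enumerating some paths:
Dunly–Marden–Neston–Irby: 1+2+4 = 7
Dunly–Marden–Colne–Irby: 1+2+3 = 6
Cheapest is Dunly–Marden–Colne–Irby at 6 min.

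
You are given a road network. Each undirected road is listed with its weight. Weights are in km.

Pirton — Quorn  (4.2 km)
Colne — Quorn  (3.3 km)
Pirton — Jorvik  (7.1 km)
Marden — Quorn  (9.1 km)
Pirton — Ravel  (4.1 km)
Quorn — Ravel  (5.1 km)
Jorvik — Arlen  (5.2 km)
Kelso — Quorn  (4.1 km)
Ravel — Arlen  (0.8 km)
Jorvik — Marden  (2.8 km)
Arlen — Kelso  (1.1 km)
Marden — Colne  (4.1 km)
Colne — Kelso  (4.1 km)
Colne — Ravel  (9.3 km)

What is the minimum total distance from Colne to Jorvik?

Running Dijkstra from Colne:
Colne: 0
Quorn: 3.3  (via Colne)
Kelso: 4.1  (via Colne)
Marden: 4.1  (via Colne)
Arlen: 5.2  (via Kelso)
Ravel: 6  (via Arlen)
Jorvik: 6.9  (via Marden)
Shortest route: Colne → Marden → Jorvik = 6.9 km.

6.9 km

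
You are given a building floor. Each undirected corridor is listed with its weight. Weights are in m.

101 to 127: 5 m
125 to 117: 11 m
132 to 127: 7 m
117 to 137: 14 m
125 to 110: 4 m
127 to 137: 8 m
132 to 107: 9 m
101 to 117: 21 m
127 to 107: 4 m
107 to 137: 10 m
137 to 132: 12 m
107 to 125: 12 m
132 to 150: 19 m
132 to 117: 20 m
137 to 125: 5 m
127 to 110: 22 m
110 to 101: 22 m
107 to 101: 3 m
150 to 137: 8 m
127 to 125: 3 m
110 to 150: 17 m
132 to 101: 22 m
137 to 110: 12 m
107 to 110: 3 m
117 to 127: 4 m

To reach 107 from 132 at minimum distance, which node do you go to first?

107

Candidate routes:
132 - 127 - 101 - 107: 7+5+3 = 15
132 - 107: 9 = 9
132 - 127 - 107: 7+4 = 11
The minimum is 9 m via 132 - 107.
So from 132 the first move is to 107.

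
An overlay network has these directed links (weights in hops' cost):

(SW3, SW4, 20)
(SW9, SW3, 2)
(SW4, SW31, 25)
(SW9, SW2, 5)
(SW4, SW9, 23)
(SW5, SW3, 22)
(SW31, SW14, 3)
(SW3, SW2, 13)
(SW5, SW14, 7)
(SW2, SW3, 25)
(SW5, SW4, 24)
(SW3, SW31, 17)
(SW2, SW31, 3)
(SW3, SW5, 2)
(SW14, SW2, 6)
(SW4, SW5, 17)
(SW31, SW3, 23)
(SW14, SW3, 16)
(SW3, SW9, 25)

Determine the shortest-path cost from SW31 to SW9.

44 hops' cost

Compare a few routes:
SW31 → SW14 → SW2 → SW3 → SW9: 3+6+25+25 = 59
SW31 → SW14 → SW3 → SW9: 3+16+25 = 44
SW31 → SW3 → SW9: 23+25 = 48
Cheapest is SW31 → SW14 → SW3 → SW9 at 44 hops' cost.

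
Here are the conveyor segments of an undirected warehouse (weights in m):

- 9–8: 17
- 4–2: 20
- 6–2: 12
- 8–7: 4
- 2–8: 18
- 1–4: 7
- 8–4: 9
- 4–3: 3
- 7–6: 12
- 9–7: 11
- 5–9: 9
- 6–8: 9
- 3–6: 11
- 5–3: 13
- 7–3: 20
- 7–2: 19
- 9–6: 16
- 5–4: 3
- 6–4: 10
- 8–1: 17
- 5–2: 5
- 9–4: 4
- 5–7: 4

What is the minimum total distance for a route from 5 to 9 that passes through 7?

15 m

Best 5 to 7: 5–7 costing 4
Shortest 7→9: 7–9 = 11
Total via 7: 4 + 11 = 15 m.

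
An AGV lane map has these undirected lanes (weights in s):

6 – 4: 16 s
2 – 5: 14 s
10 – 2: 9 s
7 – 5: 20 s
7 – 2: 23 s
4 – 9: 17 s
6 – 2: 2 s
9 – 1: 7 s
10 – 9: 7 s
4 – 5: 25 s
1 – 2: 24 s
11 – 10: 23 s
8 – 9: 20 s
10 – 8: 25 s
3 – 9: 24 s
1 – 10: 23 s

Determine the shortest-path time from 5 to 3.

Settle nodes by increasing distance from 5:
5: 0
2: 14  (via 5)
6: 16  (via 2)
7: 20  (via 5)
10: 23  (via 2)
4: 25  (via 5)
9: 30  (via 10)
1: 37  (via 9)
11: 46  (via 10)
8: 48  (via 10)
3: 54  (via 9)
Shortest route: 5–2–10–9–3 = 54 s.

54 s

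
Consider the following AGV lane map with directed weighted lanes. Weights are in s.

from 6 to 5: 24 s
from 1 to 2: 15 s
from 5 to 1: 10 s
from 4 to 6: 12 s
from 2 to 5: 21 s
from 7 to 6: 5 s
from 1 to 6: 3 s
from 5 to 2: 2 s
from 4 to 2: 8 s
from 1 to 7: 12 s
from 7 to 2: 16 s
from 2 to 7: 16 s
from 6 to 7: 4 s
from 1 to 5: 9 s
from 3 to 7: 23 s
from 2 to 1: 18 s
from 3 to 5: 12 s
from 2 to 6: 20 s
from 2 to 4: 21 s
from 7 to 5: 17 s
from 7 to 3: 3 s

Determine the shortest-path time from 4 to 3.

19 s

Settle nodes by increasing distance from 4:
4: 0
2: 8  (via 4)
6: 12  (via 4)
7: 16  (via 6)
3: 19  (via 7)
Shortest route: 4–6–7–3 = 19 s.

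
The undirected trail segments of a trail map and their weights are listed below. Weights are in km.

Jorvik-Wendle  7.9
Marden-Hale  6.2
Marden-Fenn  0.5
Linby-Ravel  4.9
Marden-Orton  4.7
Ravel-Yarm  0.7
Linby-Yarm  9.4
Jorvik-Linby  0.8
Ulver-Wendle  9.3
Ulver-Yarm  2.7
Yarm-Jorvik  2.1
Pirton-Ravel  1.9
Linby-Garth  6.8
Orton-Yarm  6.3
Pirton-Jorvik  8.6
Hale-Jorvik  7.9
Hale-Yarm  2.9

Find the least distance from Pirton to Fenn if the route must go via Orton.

14.1 km

Shortest Pirton→Orton: Pirton → Ravel → Yarm → Orton = 8.9
Best Orton to Fenn: Orton → Marden → Fenn costing 5.2
Total via Orton: 8.9 + 5.2 = 14.1 km.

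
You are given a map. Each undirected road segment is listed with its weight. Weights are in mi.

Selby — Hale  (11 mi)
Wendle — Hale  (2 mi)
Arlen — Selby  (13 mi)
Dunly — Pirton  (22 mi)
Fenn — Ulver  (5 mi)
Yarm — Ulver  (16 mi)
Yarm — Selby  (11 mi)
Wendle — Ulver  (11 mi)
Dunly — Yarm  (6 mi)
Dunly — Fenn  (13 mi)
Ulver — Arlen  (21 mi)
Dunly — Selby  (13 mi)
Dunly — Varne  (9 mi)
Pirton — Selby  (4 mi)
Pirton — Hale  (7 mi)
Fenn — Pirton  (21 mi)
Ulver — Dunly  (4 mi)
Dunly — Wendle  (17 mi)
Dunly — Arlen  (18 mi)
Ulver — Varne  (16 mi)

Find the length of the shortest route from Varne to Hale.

Enumerating some paths:
Varne → Dunly → Wendle → Hale: 9+17+2 = 28
Varne → Ulver → Wendle → Hale: 16+11+2 = 29
Varne → Dunly → Ulver → Wendle → Hale: 9+4+11+2 = 26
Varne → Dunly → Selby → Hale: 9+13+11 = 33
Cheapest is Varne → Dunly → Ulver → Wendle → Hale at 26 mi.

26 mi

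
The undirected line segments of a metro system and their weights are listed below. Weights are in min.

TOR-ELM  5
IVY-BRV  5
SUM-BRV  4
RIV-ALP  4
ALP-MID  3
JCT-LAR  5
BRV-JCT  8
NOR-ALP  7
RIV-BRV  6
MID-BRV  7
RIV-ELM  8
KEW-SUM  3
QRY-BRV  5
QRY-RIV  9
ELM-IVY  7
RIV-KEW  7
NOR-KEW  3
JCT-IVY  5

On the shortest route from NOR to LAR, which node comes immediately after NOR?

Compare a few routes:
NOR → KEW → SUM → BRV → IVY → JCT → LAR: 3+3+4+5+5+5 = 25
NOR → KEW → RIV → BRV → JCT → LAR: 3+7+6+8+5 = 29
NOR → KEW → SUM → BRV → JCT → LAR: 3+3+4+8+5 = 23
The minimum is 23 min via NOR → KEW → SUM → BRV → JCT → LAR.
So from NOR the first move is to KEW.

KEW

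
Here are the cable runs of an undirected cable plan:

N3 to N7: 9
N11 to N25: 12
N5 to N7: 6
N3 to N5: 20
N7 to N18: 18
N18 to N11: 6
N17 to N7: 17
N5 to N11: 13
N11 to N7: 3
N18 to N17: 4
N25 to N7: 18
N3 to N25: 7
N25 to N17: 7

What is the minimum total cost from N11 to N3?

12

Candidate routes:
N11 → N25 → N3: 12+7 = 19
N11 → N7 → N3: 3+9 = 12
N11 → N18 → N17 → N25 → N3: 6+4+7+7 = 24
Cheapest is N11 → N7 → N3 at 12.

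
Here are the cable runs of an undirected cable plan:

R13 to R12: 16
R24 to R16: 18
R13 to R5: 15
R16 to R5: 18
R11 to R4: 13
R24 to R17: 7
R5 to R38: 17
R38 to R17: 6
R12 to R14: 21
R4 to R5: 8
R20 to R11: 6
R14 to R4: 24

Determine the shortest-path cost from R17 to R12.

54

Shortest distances from R17:
R17: 0
R38: 6  (via R17)
R24: 7  (via R17)
R5: 23  (via R38)
R16: 25  (via R24)
R4: 31  (via R5)
R13: 38  (via R5)
R11: 44  (via R4)
R20: 50  (via R11)
R12: 54  (via R13)
Shortest route: R17–R38–R5–R13–R12 = 54.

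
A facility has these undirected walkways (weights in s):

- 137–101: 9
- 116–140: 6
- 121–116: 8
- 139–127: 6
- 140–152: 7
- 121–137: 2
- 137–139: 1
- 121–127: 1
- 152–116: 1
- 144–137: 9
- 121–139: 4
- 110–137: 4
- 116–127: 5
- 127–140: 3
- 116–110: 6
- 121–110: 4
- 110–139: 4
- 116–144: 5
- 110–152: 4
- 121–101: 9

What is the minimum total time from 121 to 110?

Candidate routes:
121 - 137 - 110: 2+4 = 6
121 - 110: 4 = 4
The minimum is 4 s via 121 - 110.

4 s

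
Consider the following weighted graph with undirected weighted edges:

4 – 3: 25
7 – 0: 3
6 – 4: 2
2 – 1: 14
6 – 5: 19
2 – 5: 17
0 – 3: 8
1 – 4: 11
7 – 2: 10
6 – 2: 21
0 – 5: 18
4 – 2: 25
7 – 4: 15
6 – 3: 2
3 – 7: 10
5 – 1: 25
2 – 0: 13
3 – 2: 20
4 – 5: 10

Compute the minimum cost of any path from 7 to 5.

Settle nodes by increasing distance from 7:
7: 0
0: 3  (via 7)
2: 10  (via 7)
3: 10  (via 7)
6: 12  (via 3)
4: 14  (via 6)
5: 21  (via 0)
Shortest route: 7 → 0 → 5 = 21.

21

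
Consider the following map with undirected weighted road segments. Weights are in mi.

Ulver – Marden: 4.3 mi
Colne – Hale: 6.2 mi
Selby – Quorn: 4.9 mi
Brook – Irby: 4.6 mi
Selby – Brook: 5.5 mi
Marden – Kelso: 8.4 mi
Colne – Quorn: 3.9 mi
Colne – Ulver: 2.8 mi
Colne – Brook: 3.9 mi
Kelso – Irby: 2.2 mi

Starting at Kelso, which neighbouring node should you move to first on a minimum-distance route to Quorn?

Irby

Compare a few routes:
Kelso–Irby–Brook–Selby–Quorn: 2.2+4.6+5.5+4.9 = 17.2
Kelso–Irby–Brook–Colne–Quorn: 2.2+4.6+3.9+3.9 = 14.6
Kelso–Marden–Ulver–Colne–Quorn: 8.4+4.3+2.8+3.9 = 19.4
Cheapest is Kelso–Irby–Brook–Colne–Quorn at 14.6 mi.
So from Kelso the first move is to Irby.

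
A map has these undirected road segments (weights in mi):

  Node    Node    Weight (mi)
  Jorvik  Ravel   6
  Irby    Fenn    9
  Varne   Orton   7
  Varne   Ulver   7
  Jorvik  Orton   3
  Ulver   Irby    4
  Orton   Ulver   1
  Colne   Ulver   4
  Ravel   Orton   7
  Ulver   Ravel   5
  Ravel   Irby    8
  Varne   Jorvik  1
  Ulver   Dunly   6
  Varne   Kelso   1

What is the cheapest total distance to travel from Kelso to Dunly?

Settle nodes by increasing distance from Kelso:
Kelso: 0
Varne: 1  (via Kelso)
Jorvik: 2  (via Varne)
Orton: 5  (via Jorvik)
Ulver: 6  (via Orton)
Ravel: 8  (via Jorvik)
Irby: 10  (via Ulver)
Colne: 10  (via Ulver)
Dunly: 12  (via Ulver)
Shortest route: Kelso → Varne → Jorvik → Orton → Ulver → Dunly = 12 mi.

12 mi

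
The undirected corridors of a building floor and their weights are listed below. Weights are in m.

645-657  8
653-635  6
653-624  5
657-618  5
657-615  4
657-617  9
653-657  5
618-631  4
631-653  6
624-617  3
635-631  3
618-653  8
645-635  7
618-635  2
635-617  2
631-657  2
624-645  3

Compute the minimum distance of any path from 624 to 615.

14 m

Running Dijkstra from 624:
624: 0
645: 3  (via 624)
617: 3  (via 624)
653: 5  (via 624)
635: 5  (via 617)
618: 7  (via 635)
631: 8  (via 635)
657: 10  (via 653)
615: 14  (via 657)
Shortest route: 624 → 653 → 657 → 615 = 14 m.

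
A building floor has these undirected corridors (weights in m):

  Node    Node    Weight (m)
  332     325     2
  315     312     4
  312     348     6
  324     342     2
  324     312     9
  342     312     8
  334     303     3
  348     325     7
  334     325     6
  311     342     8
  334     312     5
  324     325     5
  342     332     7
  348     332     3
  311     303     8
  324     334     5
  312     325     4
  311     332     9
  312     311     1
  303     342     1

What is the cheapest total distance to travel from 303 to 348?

Shortest distances from 303:
303: 0
342: 1  (via 303)
334: 3  (via 303)
324: 3  (via 342)
312: 8  (via 334)
325: 8  (via 324)
311: 8  (via 303)
332: 8  (via 342)
348: 11  (via 332)
Shortest route: 303 → 342 → 332 → 348 = 11 m.

11 m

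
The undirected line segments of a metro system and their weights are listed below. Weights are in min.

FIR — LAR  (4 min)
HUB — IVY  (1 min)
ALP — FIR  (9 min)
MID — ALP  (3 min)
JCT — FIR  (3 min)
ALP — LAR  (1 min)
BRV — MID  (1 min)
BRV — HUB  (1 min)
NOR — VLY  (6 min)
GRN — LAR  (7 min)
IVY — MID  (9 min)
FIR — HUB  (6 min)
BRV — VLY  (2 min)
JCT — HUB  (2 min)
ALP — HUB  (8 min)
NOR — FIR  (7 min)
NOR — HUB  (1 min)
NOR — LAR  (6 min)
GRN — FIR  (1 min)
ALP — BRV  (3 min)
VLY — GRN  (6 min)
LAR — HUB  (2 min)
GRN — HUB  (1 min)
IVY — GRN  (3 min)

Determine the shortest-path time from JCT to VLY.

Running Dijkstra from JCT:
JCT: 0
HUB: 2  (via JCT)
IVY: 3  (via HUB)
FIR: 3  (via JCT)
BRV: 3  (via HUB)
GRN: 3  (via HUB)
NOR: 3  (via HUB)
LAR: 4  (via HUB)
MID: 4  (via BRV)
ALP: 5  (via LAR)
VLY: 5  (via BRV)
Shortest route: JCT → HUB → BRV → VLY = 5 min.

5 min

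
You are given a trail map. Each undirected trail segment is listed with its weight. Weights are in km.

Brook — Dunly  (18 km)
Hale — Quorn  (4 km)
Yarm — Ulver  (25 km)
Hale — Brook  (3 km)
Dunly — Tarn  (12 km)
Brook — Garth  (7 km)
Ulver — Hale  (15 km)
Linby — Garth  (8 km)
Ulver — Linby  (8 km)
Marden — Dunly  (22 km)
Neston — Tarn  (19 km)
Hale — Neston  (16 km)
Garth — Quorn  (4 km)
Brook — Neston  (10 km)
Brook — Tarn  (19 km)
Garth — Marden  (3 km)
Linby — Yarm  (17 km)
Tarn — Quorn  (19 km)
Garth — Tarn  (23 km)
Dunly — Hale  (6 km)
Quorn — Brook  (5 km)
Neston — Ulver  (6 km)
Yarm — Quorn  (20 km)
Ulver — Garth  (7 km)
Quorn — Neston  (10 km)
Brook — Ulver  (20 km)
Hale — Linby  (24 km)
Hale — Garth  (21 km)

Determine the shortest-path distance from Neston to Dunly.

Shortest distances from Neston:
Neston: 0
Ulver: 6  (via Neston)
Brook: 10  (via Neston)
Quorn: 10  (via Neston)
Garth: 13  (via Ulver)
Hale: 13  (via Brook)
Linby: 14  (via Ulver)
Marden: 16  (via Garth)
Tarn: 19  (via Neston)
Dunly: 19  (via Hale)
Shortest route: Neston–Brook–Hale–Dunly = 19 km.

19 km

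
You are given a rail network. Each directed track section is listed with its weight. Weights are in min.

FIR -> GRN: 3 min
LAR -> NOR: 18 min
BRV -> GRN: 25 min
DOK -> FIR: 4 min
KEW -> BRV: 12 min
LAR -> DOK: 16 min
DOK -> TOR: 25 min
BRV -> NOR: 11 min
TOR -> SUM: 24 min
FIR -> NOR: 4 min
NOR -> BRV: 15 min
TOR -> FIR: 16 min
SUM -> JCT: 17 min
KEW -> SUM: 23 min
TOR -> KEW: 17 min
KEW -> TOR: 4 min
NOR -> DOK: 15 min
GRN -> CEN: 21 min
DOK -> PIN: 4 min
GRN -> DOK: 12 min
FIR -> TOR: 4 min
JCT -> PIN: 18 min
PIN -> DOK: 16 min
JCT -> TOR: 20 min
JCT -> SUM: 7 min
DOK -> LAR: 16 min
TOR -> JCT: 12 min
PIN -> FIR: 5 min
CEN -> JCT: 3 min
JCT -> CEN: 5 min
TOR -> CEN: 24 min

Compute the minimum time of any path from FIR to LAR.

31 min

Shortest distances from FIR:
FIR: 0
GRN: 3  (via FIR)
TOR: 4  (via FIR)
NOR: 4  (via FIR)
DOK: 15  (via GRN)
JCT: 16  (via TOR)
PIN: 19  (via DOK)
BRV: 19  (via NOR)
KEW: 21  (via TOR)
CEN: 21  (via JCT)
SUM: 23  (via JCT)
LAR: 31  (via DOK)
Shortest route: FIR → GRN → DOK → LAR = 31 min.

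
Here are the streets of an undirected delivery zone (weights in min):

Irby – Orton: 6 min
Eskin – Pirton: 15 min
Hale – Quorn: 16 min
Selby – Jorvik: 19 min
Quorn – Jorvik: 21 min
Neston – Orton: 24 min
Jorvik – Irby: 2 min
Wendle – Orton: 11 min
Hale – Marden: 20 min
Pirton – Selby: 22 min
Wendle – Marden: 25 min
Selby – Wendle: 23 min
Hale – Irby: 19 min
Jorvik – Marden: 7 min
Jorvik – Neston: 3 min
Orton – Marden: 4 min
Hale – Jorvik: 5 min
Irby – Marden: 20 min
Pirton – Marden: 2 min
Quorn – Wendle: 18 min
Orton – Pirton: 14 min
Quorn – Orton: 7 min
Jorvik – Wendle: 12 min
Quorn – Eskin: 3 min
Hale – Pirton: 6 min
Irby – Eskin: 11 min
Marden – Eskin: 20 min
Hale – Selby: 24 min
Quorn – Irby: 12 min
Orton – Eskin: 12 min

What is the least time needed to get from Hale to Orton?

Candidate routes:
Hale - Jorvik - Marden - Orton: 5+7+4 = 16
Hale - Pirton - Marden - Orton: 6+2+4 = 12
Hale - Jorvik - Irby - Orton: 5+2+6 = 13
Hale - Pirton - Orton: 6+14 = 20
Cheapest is Hale - Pirton - Marden - Orton at 12 min.

12 min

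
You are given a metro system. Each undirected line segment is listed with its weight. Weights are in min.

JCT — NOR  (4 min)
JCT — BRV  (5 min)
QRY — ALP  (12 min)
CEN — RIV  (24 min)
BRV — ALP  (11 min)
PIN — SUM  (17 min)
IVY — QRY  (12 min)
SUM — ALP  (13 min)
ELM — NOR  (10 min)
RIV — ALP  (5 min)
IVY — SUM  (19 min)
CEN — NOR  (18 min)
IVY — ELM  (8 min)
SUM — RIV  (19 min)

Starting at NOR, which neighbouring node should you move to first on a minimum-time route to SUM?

JCT

Candidate routes:
NOR - JCT - BRV - ALP - RIV - SUM: 4+5+11+5+19 = 44
NOR - ELM - IVY - QRY - ALP - SUM: 10+8+12+12+13 = 55
NOR - JCT - BRV - ALP - SUM: 4+5+11+13 = 33
NOR - ELM - IVY - SUM: 10+8+19 = 37
The minimum is 33 min via NOR - JCT - BRV - ALP - SUM.
So from NOR the first move is to JCT.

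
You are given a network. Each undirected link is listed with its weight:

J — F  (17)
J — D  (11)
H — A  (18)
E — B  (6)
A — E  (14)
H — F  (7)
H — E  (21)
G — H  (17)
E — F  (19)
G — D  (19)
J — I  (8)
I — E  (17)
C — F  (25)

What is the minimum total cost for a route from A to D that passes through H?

53

Shortest A→H: A → H = 18
Shortest H→D: H → F → J → D = 35
Total via H: 18 + 35 = 53.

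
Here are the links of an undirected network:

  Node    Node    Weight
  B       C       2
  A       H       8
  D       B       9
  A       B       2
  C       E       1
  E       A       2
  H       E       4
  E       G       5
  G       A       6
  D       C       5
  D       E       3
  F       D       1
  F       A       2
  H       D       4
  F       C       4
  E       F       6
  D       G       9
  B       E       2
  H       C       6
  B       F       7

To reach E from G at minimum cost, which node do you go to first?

Candidate routes:
G - E: 5 = 5
G - A - E: 6+2 = 8
Cheapest is G - E at 5.
So from G the first move is to E.

E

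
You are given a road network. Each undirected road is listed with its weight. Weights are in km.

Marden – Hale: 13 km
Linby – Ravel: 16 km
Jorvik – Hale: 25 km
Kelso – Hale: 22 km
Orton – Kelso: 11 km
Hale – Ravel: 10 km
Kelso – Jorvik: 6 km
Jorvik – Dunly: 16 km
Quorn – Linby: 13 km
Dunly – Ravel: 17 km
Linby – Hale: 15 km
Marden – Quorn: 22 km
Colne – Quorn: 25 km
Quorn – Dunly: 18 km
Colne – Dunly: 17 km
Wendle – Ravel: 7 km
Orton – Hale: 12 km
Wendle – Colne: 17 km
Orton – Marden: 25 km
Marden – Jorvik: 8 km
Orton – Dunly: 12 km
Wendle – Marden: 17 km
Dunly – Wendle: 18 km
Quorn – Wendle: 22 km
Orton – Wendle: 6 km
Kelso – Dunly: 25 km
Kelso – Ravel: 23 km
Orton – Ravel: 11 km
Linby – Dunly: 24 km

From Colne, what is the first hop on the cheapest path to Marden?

Wendle

Enumerating some paths:
Colne–Wendle–Marden: 17+17 = 34
Colne–Wendle–Ravel–Hale–Marden: 17+7+10+13 = 47
Colne–Dunly–Jorvik–Marden: 17+16+8 = 41
Colne–Quorn–Marden: 25+22 = 47
The minimum is 34 km via Colne–Wendle–Marden.
So from Colne the first move is to Wendle.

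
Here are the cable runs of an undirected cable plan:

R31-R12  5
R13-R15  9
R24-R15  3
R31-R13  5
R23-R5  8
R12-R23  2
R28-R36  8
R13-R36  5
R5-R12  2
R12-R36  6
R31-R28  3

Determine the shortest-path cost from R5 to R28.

10

Candidate routes:
R5 - R23 - R12 - R31 - R28: 8+2+5+3 = 18
R5 - R12 - R31 - R28: 2+5+3 = 10
R5 - R12 - R36 - R28: 2+6+8 = 16
The minimum is 10 via R5 - R12 - R31 - R28.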